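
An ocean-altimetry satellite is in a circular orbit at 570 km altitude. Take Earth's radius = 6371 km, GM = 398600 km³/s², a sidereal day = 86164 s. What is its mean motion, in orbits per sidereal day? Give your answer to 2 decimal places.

14.97

Semi-major axis a = 6371 + 570 = 6941 km. Period T = 2π√(a³/μ) = 2π√(6941³/398600) = 5755.0 s = 95.92 min.
Orbits per sidereal day = 86164 / 5755.0 = 14.972.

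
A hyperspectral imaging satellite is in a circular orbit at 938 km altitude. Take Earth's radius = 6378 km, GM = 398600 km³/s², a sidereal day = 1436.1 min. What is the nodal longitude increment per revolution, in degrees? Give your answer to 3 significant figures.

26.0°

Semi-major axis a = 6378 + 938 = 7316 km. Period T = 2π√(a³/μ) = 2π√(7316³/398600) = 6227.6 s = 103.79 min.
During one orbit Earth rotates (6227.6 / 86166) × 360° = 26.02°.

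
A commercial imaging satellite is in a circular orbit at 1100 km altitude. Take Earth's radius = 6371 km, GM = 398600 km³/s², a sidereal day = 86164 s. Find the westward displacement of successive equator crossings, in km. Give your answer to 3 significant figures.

2990 km

Semi-major axis a = 6371 + 1100 = 7471 km. Period T = 2π√(a³/μ) = 2π√(7471³/398600) = 6426.6 s = 107.11 min.
During one orbit Earth rotates (6426.6 / 86164) × 360° = 26.85°.
At the equator that is 26.85° × (2π·6371/360) km/° = 26.85 × 111.2 = 2986 km.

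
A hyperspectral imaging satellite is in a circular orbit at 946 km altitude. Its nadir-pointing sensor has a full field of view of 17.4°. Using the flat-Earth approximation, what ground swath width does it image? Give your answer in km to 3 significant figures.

Half-angle = 17.4°/2 = 8.7°.
Swath width ≈ 2h·tan(θ/2) = 2 × 946 × tan(8.7°) = 289.5 km.

290 km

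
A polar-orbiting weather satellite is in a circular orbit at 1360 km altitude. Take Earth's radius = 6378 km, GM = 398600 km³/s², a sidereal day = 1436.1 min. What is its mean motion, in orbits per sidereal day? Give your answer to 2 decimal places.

Semi-major axis a = 6378 + 1360 = 7738 km. Period T = 2π√(a³/μ) = 2π√(7738³/398600) = 6774.1 s = 112.90 min.
Orbits per sidereal day = 86166 / 6774.1 = 12.720.

12.72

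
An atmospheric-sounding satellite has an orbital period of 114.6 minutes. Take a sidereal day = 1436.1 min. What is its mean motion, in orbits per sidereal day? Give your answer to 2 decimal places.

T = 114.6 min = 6876.0 s.
Orbits per sidereal day = 86166 / 6876.0 = 12.531.

12.53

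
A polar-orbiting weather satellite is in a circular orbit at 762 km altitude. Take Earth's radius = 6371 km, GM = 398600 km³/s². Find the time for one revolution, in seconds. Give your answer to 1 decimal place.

5995.4 seconds

Semi-major axis a = 6371 + 762 = 7133 km. Period T = 2π√(a³/μ) = 2π√(7133³/398600) = 5995.4 s = 99.92 min.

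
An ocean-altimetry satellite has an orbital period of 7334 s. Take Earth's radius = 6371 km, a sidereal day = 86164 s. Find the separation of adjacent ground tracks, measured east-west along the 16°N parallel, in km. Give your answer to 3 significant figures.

3280 km

Node shift per orbit = (7334.0/86164) × 360° = 30.64°.
Equatorial spacing = 30.64 × 111.2 km/° = 3407 km.
At 16° latitude, spacing = 3407 × cos(16°) = 3275 km.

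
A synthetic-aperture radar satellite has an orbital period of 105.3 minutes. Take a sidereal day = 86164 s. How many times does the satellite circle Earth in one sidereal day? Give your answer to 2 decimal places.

13.64

T = 105.3 min = 6318.0 s.
Orbits per sidereal day = 86164 / 6318.0 = 13.638.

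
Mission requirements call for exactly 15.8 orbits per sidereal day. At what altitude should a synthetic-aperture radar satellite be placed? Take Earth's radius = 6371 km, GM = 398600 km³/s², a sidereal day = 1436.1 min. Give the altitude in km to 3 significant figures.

325 km

Required period T = 86166 / 15.8 = 5453.5 s.
From T = 2π√(a³/μ): a = (μ T²/4π²)^(1/3) = (398600 × 5453.5² / 4π²)^(1/3) = 6696 km.
Altitude h = a − R = 6696 − 6371 = 325 km.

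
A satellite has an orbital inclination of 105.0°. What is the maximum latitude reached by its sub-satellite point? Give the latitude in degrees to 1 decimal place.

75.0°

Retrograde orbit: the ground track reaches ±(180° − i) = ±(180 − 105.0) = ±75.0°.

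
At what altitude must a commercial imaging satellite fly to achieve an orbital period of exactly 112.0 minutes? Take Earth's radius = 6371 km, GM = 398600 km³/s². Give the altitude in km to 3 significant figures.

1330 km

T = 112.0 min = 6720.0 s.
From T = 2π√(a³/μ): a = (μ T²/4π²)^(1/3) = (398600 × 6720.0² / 4π²)^(1/3) = 7697 km.
Altitude h = a − R = 7697 − 6371 = 1326 km.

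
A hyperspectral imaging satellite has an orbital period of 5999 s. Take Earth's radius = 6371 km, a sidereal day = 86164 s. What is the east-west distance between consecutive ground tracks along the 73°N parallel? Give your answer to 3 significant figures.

Node shift per orbit = (5999.0/86164) × 360° = 25.06°.
Equatorial spacing = 25.06 × 111.2 km/° = 2787 km.
At 73° latitude, spacing = 2787 × cos(73°) = 815 km.

815 km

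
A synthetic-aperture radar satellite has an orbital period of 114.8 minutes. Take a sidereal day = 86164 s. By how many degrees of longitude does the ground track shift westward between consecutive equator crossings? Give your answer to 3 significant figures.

T = 114.8 min = 6888.0 s.
During one orbit Earth rotates (6888.0 / 86164) × 360° = 28.78°.

28.8°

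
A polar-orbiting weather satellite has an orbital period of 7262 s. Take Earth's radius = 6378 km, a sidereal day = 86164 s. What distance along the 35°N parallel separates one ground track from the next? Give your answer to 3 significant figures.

2770 km

Node shift per orbit = (7262.0/86164) × 360° = 30.34°.
Equatorial spacing = 30.34 × 111.3 km/° = 3377 km.
At 35° latitude, spacing = 3377 × cos(35°) = 2767 km.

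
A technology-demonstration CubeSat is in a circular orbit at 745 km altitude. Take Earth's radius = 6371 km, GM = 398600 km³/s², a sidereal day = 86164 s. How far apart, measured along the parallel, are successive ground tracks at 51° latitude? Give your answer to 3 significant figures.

Semi-major axis a = 6371 + 745 = 7116 km. Period T = 2π√(a³/μ) = 2π√(7116³/398600) = 5974.0 s = 99.57 min.
Node shift per orbit = (5974.0/86164) × 360° = 24.96°.
Equatorial spacing = 24.96 × 111.2 km/° = 2775 km.
At 51° latitude, spacing = 2775 × cos(51°) = 1747 km.

1750 km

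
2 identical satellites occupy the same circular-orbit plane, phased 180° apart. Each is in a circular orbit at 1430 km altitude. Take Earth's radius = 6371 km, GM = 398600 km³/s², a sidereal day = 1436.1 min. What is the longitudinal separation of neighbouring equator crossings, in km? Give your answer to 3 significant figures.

Semi-major axis a = 6371 + 1430 = 7801 km. Period T = 2π√(a³/μ) = 2π√(7801³/398600) = 6857.0 s = 114.28 min.
Single-satellite node shift = (6857.0/86166) × 360° = 28.65°.
With 2 satellites evenly phased, successive equator crossings are 28.65/2 = 14.324° apart.
That is 14.324 × 111.2 = 1593 km at the equator.

1590 km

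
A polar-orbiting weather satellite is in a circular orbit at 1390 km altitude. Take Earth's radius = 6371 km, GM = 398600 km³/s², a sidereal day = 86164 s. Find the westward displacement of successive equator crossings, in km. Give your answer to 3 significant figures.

3160 km

Semi-major axis a = 6371 + 1390 = 7761 km. Period T = 2π√(a³/μ) = 2π√(7761³/398600) = 6804.4 s = 113.41 min.
During one orbit Earth rotates (6804.4 / 86164) × 360° = 28.43°.
At the equator that is 28.43° × (2π·6371/360) km/° = 28.43 × 111.2 = 3161 km.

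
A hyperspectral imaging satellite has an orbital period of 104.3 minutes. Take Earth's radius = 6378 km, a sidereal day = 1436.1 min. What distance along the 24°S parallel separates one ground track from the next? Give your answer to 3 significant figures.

T = 104.3 min = 6258.0 s.
Node shift per orbit = (6258.0/86166) × 360° = 26.15°.
Equatorial spacing = 26.15 × 111.3 km/° = 2910 km.
At 24° latitude, spacing = 2910 × cos(24°) = 2659 km.

2660 km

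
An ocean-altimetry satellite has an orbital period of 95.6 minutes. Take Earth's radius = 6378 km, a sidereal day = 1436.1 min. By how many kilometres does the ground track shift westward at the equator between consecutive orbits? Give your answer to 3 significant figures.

2670 km

T = 95.6 min = 5736.0 s.
During one orbit Earth rotates (5736.0 / 86166) × 360° = 23.96°.
At the equator that is 23.96° × (2π·6378/360) km/° = 23.96 × 111.3 = 2668 km.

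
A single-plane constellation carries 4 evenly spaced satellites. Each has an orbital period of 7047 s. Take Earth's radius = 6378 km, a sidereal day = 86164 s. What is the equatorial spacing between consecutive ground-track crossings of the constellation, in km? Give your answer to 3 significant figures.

819 km

Single-satellite node shift = (7047.0/86164) × 360° = 29.44°.
With 4 satellites evenly phased, successive equator crossings are 29.44/4 = 7.361° apart.
That is 7.361 × 111.3 = 819 km at the equator.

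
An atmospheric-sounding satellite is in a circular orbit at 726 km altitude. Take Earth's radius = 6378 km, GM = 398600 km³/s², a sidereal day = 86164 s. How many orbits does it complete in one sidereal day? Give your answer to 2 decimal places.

14.46

Semi-major axis a = 6378 + 726 = 7104 km. Period T = 2π√(a³/μ) = 2π√(7104³/398600) = 5958.9 s = 99.31 min.
Orbits per sidereal day = 86164 / 5958.9 = 14.460.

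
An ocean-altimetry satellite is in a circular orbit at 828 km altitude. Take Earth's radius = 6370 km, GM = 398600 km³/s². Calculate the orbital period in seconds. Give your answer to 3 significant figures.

Semi-major axis a = 6370 + 828 = 7198 km. Period T = 2π√(a³/μ) = 2π√(7198³/398600) = 6077.6 s = 101.29 min.

6080 seconds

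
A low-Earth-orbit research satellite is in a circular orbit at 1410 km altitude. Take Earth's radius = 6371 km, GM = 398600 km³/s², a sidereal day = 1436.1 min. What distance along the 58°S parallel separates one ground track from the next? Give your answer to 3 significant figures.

1680 km

Semi-major axis a = 6371 + 1410 = 7781 km. Period T = 2π√(a³/μ) = 2π√(7781³/398600) = 6830.7 s = 113.84 min.
Node shift per orbit = (6830.7/86166) × 360° = 28.54°.
Equatorial spacing = 28.54 × 111.2 km/° = 3173 km.
At 58° latitude, spacing = 3173 × cos(58°) = 1682 km.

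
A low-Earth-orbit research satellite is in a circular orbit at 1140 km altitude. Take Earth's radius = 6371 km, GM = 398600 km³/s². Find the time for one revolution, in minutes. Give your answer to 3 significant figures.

108 min

Semi-major axis a = 6371 + 1140 = 7511 km. Period T = 2π√(a³/μ) = 2π√(7511³/398600) = 6478.3 s = 107.97 min.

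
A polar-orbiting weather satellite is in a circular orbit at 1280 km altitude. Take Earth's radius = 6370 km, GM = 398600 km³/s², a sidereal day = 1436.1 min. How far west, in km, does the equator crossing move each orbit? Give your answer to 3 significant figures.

Semi-major axis a = 6370 + 1280 = 7650 km. Period T = 2π√(a³/μ) = 2π√(7650³/398600) = 6658.9 s = 110.98 min.
During one orbit Earth rotates (6658.9 / 86166) × 360° = 27.82°.
At the equator that is 27.82° × (2π·6370/360) km/° = 27.82 × 111.2 = 3093 km.

3090 km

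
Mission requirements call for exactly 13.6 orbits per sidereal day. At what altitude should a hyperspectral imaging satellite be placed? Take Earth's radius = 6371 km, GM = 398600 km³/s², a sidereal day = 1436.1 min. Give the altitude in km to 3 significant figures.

Required period T = 86166 / 13.6 = 6335.7 s.
From T = 2π√(a³/μ): a = (μ T²/4π²)^(1/3) = (398600 × 6335.7² / 4π²)^(1/3) = 7400 km.
Altitude h = a − R = 7400 − 6371 = 1029 km.

1030 km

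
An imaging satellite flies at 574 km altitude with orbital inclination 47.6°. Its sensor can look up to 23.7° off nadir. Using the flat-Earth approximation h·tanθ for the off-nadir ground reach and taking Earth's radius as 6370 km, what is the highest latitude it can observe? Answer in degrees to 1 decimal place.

49.9°

For a prograde orbit the ground track reaches latitude ±i = ±47.6°.
Sensor half-swath on the ground ≈ 574·tan(23.7°) = 252 km = 2.27° of latitude.
Maximum observable latitude ≈ 47.6 + 2.27 = 49.9°.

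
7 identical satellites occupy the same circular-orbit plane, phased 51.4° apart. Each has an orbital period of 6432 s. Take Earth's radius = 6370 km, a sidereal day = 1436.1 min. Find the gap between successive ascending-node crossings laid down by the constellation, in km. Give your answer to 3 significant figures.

427 km

Single-satellite node shift = (6432.0/86166) × 360° = 26.87°.
With 7 satellites evenly phased, successive equator crossings are 26.87/7 = 3.839° apart.
That is 3.839 × 111.2 = 427 km at the equator.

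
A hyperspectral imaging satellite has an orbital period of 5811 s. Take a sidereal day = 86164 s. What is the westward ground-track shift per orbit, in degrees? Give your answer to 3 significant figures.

During one orbit Earth rotates (5811.0 / 86164) × 360° = 24.28°.

24.3°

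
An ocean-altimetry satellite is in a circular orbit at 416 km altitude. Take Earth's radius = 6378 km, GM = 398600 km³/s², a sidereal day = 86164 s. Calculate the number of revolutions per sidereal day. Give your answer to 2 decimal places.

15.46

Semi-major axis a = 6378 + 416 = 6794 km. Period T = 2π√(a³/μ) = 2π√(6794³/398600) = 5573.1 s = 92.89 min.
Orbits per sidereal day = 86164 / 5573.1 = 15.461.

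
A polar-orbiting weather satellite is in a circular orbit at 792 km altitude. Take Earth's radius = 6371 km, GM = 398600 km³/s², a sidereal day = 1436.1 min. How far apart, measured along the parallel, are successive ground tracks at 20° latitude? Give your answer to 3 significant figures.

Semi-major axis a = 6371 + 792 = 7163 km. Period T = 2π√(a³/μ) = 2π√(7163³/398600) = 6033.3 s = 100.55 min.
Node shift per orbit = (6033.3/86166) × 360° = 25.21°.
Equatorial spacing = 25.21 × 111.2 km/° = 2803 km.
At 20° latitude, spacing = 2803 × cos(20°) = 2634 km.

2630 km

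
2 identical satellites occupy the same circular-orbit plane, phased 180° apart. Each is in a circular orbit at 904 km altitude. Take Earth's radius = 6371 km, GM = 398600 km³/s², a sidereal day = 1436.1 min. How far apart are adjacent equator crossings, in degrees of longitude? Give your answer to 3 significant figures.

12.9°

Semi-major axis a = 6371 + 904 = 7275 km. Period T = 2π√(a³/μ) = 2π√(7275³/398600) = 6175.3 s = 102.92 min.
Single-satellite node shift = (6175.3/86166) × 360° = 25.80°.
With 2 satellites evenly phased, successive equator crossings are 25.80/2 = 12.900° apart.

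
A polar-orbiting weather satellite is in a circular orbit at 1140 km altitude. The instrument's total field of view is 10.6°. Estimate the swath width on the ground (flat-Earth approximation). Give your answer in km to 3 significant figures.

212 km

Half-angle = 10.6°/2 = 5.3°.
Swath width ≈ 2h·tan(θ/2) = 2 × 1140 × tan(5.3°) = 211.5 km.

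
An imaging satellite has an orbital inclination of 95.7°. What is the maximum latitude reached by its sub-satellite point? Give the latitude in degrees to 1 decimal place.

84.3°

Retrograde orbit: the ground track reaches ±(180° − i) = ±(180 − 95.7) = ±84.3°.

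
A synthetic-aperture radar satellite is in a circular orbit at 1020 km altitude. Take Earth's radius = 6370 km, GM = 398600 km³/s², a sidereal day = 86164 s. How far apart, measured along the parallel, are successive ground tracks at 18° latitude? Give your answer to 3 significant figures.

Semi-major axis a = 6370 + 1020 = 7390 km. Period T = 2π√(a³/μ) = 2π√(7390³/398600) = 6322.3 s = 105.37 min.
Node shift per orbit = (6322.3/86164) × 360° = 26.42°.
Equatorial spacing = 26.42 × 111.2 km/° = 2937 km.
At 18° latitude, spacing = 2937 × cos(18°) = 2793 km.

2790 km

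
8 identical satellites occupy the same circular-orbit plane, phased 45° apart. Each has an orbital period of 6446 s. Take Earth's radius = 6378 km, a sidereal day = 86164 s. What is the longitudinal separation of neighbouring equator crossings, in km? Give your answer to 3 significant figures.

375 km

Single-satellite node shift = (6446.0/86164) × 360° = 26.93°.
With 8 satellites evenly phased, successive equator crossings are 26.93/8 = 3.366° apart.
That is 3.366 × 111.3 = 375 km at the equator.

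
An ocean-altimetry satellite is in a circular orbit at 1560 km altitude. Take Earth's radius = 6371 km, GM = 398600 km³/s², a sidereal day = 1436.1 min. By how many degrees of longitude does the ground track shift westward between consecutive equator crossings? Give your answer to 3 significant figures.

29.4°

Semi-major axis a = 6371 + 1560 = 7931 km. Period T = 2π√(a³/μ) = 2π√(7931³/398600) = 7029.2 s = 117.15 min.
During one orbit Earth rotates (7029.2 / 86166) × 360° = 29.37°.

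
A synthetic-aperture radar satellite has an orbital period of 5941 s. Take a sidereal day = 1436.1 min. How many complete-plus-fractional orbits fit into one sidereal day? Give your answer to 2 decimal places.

14.50

Orbits per sidereal day = 86166 / 5941.0 = 14.504.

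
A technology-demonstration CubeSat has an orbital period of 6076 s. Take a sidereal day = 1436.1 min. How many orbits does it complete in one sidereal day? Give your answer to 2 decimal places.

Orbits per sidereal day = 86166 / 6076.0 = 14.181.

14.18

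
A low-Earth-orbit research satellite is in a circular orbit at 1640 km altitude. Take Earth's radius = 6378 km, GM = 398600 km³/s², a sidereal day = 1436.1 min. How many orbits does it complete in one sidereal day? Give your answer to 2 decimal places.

Semi-major axis a = 6378 + 1640 = 8018 km. Period T = 2π√(a³/μ) = 2π√(8018³/398600) = 7145.1 s = 119.09 min.
Orbits per sidereal day = 86166 / 7145.1 = 12.059.

12.06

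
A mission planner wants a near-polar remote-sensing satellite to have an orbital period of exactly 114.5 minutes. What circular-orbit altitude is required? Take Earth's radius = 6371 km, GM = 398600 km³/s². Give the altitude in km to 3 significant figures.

T = 114.5 min = 6870.0 s.
From T = 2π√(a³/μ): a = (μ T²/4π²)^(1/3) = (398600 × 6870.0² / 4π²)^(1/3) = 7811 km.
Altitude h = a − R = 7811 − 6371 = 1440 km.

1440 km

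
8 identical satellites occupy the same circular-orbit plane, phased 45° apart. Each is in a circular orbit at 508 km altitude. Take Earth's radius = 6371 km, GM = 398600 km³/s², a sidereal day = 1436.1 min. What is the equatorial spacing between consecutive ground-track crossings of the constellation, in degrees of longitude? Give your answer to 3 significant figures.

2.97°

Semi-major axis a = 6371 + 508 = 6879 km. Period T = 2π√(a³/μ) = 2π√(6879³/398600) = 5678.0 s = 94.63 min.
Single-satellite node shift = (5678.0/86166) × 360° = 23.72°.
With 8 satellites evenly phased, successive equator crossings are 23.72/8 = 2.965° apart.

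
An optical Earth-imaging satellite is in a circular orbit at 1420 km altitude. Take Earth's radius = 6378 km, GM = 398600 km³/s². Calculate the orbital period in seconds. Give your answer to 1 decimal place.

6853.1 seconds

Semi-major axis a = 6378 + 1420 = 7798 km. Period T = 2π√(a³/μ) = 2π√(7798³/398600) = 6853.1 s = 114.22 min.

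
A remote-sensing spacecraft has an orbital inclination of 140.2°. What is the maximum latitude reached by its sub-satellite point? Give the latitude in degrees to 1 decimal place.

39.8°

Retrograde orbit: the ground track reaches ±(180° − i) = ±(180 − 140.2) = ±39.8°.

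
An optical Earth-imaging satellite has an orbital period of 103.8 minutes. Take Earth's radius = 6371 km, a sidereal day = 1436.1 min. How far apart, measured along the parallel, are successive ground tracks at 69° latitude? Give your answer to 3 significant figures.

1040 km

T = 103.8 min = 6228.0 s.
Node shift per orbit = (6228.0/86166) × 360° = 26.02°.
Equatorial spacing = 26.02 × 111.2 km/° = 2893 km.
At 69° latitude, spacing = 2893 × cos(69°) = 1037 km.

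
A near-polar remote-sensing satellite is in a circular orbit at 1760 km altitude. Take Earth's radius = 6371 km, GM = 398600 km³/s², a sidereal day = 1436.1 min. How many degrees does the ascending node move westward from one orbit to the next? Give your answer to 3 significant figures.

30.5°

Semi-major axis a = 6371 + 1760 = 8131 km. Period T = 2π√(a³/μ) = 2π√(8131³/398600) = 7296.7 s = 121.61 min.
During one orbit Earth rotates (7296.7 / 86166) × 360° = 30.49°.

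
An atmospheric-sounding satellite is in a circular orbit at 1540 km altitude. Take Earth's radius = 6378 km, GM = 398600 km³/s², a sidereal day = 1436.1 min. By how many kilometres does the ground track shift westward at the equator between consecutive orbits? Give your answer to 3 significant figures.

3260 km

Semi-major axis a = 6378 + 1540 = 7918 km. Period T = 2π√(a³/μ) = 2π√(7918³/398600) = 7011.9 s = 116.86 min.
During one orbit Earth rotates (7011.9 / 86166) × 360° = 29.30°.
At the equator that is 29.30° × (2π·6378/360) km/° = 29.30 × 111.3 = 3261 km.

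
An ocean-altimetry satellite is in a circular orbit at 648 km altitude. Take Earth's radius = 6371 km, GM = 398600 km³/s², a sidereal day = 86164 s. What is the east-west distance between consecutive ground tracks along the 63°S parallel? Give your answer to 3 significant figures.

1230 km

Semi-major axis a = 6371 + 648 = 7019 km. Period T = 2π√(a³/μ) = 2π√(7019³/398600) = 5852.3 s = 97.54 min.
Node shift per orbit = (5852.3/86164) × 360° = 24.45°.
Equatorial spacing = 24.45 × 111.2 km/° = 2719 km.
At 63° latitude, spacing = 2719 × cos(63°) = 1234 km.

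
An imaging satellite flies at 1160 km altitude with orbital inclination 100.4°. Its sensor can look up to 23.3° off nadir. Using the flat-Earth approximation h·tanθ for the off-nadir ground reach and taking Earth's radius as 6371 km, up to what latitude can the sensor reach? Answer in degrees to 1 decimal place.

Retrograde orbit: the ground track reaches ±(180° − i) = ±(180 − 100.4) = ±79.6°.
Sensor half-swath on the ground ≈ 1160·tan(23.3°) = 500 km = 4.49° of latitude.
Maximum observable latitude ≈ 79.6 + 4.49 = 84.1°.

84.1°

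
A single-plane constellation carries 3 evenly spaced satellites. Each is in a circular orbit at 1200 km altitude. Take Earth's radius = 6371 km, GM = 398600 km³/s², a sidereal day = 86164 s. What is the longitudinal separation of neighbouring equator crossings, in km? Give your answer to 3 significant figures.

Semi-major axis a = 6371 + 1200 = 7571 km. Period T = 2π√(a³/μ) = 2π√(7571³/398600) = 6556.0 s = 109.27 min.
Single-satellite node shift = (6556.0/86164) × 360° = 27.39°.
With 3 satellites evenly phased, successive equator crossings are 27.39/3 = 9.131° apart.
That is 9.131 × 111.2 = 1015 km at the equator.

1020 km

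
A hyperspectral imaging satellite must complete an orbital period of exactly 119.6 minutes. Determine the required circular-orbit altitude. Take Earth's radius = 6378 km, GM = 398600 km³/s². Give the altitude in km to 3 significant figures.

1660 km

T = 119.6 min = 7176.0 s.
From T = 2π√(a³/μ): a = (μ T²/4π²)^(1/3) = (398600 × 7176.0² / 4π²)^(1/3) = 8041 km.
Altitude h = a − R = 8041 − 6378 = 1663 km.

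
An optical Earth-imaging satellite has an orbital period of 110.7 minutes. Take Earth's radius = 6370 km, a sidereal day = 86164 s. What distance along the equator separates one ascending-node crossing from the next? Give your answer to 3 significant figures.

3090 km

T = 110.7 min = 6642.0 s.
During one orbit Earth rotates (6642.0 / 86164) × 360° = 27.75°.
At the equator that is 27.75° × (2π·6370/360) km/° = 27.75 × 111.2 = 3085 km.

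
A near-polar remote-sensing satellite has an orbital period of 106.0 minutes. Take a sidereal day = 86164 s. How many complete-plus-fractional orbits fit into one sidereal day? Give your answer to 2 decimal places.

13.55

T = 106.0 min = 6360.0 s.
Orbits per sidereal day = 86164 / 6360.0 = 13.548.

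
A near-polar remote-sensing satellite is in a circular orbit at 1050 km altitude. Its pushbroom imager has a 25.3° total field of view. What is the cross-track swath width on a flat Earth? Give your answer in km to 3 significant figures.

Half-angle = 25.3°/2 = 12.65°.
Swath width ≈ 2h·tan(θ/2) = 2 × 1050 × tan(12.65°) = 471.3 km.

471 km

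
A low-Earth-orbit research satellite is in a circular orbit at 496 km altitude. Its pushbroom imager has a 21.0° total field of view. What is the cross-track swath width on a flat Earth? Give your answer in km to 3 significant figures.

Half-angle = 21.0°/2 = 10.5°.
Swath width ≈ 2h·tan(θ/2) = 2 × 496 × tan(10.5°) = 183.9 km.

184 km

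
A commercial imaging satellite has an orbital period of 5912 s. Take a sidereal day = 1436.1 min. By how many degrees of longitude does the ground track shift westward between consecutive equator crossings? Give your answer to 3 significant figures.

During one orbit Earth rotates (5912.0 / 86166) × 360° = 24.70°.

24.7°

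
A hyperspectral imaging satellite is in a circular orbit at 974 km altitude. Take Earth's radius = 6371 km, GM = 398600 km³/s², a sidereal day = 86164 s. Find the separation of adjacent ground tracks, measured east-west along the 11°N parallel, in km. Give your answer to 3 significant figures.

Semi-major axis a = 6371 + 974 = 7345 km. Period T = 2π√(a³/μ) = 2π√(7345³/398600) = 6264.7 s = 104.41 min.
Node shift per orbit = (6264.7/86164) × 360° = 26.17°.
Equatorial spacing = 26.17 × 111.2 km/° = 2910 km.
At 11° latitude, spacing = 2910 × cos(11°) = 2857 km.

2860 km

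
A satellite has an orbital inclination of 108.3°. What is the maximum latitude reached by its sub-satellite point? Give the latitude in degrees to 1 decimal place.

Retrograde orbit: the ground track reaches ±(180° − i) = ±(180 − 108.3) = ±71.7°.

71.7°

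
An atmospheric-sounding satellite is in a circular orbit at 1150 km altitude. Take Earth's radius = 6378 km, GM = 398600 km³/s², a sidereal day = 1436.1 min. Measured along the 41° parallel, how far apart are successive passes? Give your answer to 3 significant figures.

Semi-major axis a = 6378 + 1150 = 7528 km. Period T = 2π√(a³/μ) = 2π√(7528³/398600) = 6500.3 s = 108.34 min.
Node shift per orbit = (6500.3/86166) × 360° = 27.16°.
Equatorial spacing = 27.16 × 111.3 km/° = 3023 km.
At 41° latitude, spacing = 3023 × cos(41°) = 2282 km.

2280 km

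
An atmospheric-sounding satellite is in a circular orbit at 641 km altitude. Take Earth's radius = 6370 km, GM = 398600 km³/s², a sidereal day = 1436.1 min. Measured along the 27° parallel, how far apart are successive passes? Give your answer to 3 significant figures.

Semi-major axis a = 6370 + 641 = 7011 km. Period T = 2π√(a³/μ) = 2π√(7011³/398600) = 5842.3 s = 97.37 min.
Node shift per orbit = (5842.3/86166) × 360° = 24.41°.
Equatorial spacing = 24.41 × 111.2 km/° = 2714 km.
At 27° latitude, spacing = 2714 × cos(27°) = 2418 km.

2420 km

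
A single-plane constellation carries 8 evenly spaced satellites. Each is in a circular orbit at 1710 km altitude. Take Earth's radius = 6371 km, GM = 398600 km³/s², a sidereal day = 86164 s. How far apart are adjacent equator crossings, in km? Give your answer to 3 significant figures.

Semi-major axis a = 6371 + 1710 = 8081 km. Period T = 2π√(a³/μ) = 2π√(8081³/398600) = 7229.5 s = 120.49 min.
Single-satellite node shift = (7229.5/86164) × 360° = 30.21°.
With 8 satellites evenly phased, successive equator crossings are 30.21/8 = 3.776° apart.
That is 3.776 × 111.2 = 420 km at the equator.

420 km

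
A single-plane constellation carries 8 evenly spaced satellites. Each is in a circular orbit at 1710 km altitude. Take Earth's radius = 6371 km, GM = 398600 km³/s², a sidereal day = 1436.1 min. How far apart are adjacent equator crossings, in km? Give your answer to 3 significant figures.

420 km

Semi-major axis a = 6371 + 1710 = 8081 km. Period T = 2π√(a³/μ) = 2π√(8081³/398600) = 7229.5 s = 120.49 min.
Single-satellite node shift = (7229.5/86166) × 360° = 30.20°.
With 8 satellites evenly phased, successive equator crossings are 30.20/8 = 3.776° apart.
That is 3.776 × 111.2 = 420 km at the equator.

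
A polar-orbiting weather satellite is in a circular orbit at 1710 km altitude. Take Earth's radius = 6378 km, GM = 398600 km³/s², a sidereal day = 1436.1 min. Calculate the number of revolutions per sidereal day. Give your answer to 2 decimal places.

Semi-major axis a = 6378 + 1710 = 8088 km. Period T = 2π√(a³/μ) = 2π√(8088³/398600) = 7238.9 s = 120.65 min.
Orbits per sidereal day = 86166 / 7238.9 = 11.903.

11.90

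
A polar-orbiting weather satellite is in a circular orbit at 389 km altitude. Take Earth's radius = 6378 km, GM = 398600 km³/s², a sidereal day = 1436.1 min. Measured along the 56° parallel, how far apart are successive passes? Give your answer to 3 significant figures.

Semi-major axis a = 6378 + 389 = 6767 km. Period T = 2π√(a³/μ) = 2π√(6767³/398600) = 5539.9 s = 92.33 min.
Node shift per orbit = (5539.9/86166) × 360° = 23.15°.
Equatorial spacing = 23.15 × 111.3 km/° = 2577 km.
At 56° latitude, spacing = 2577 × cos(56°) = 1441 km.

1440 km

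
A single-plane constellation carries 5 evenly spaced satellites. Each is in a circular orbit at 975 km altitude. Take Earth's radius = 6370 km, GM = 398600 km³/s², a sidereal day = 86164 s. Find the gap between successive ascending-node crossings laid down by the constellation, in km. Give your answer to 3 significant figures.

582 km

Semi-major axis a = 6370 + 975 = 7345 km. Period T = 2π√(a³/μ) = 2π√(7345³/398600) = 6264.7 s = 104.41 min.
Single-satellite node shift = (6264.7/86164) × 360° = 26.17°.
With 5 satellites evenly phased, successive equator crossings are 26.17/5 = 5.235° apart.
That is 5.235 × 111.2 = 582 km at the equator.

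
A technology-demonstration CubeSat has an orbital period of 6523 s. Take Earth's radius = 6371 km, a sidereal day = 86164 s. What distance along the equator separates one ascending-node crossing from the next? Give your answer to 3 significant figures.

3030 km

During one orbit Earth rotates (6523.0 / 86164) × 360° = 27.25°.
At the equator that is 27.25° × (2π·6371/360) km/° = 27.25 × 111.2 = 3030 km.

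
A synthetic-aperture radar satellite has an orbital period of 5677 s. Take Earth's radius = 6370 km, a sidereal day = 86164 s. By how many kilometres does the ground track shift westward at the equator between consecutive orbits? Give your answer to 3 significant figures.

During one orbit Earth rotates (5677.0 / 86164) × 360° = 23.72°.
At the equator that is 23.72° × (2π·6370/360) km/° = 23.72 × 111.2 = 2637 km.

2640 km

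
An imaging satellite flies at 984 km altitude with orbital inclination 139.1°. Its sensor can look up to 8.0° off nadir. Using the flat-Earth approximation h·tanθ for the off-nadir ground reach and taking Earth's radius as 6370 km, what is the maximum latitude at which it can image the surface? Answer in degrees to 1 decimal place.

42.1°

Retrograde orbit: the ground track reaches ±(180° − i) = ±(180 − 139.1) = ±40.9°.
Sensor half-swath on the ground ≈ 984·tan(8.0°) = 138 km = 1.24° of latitude.
Maximum observable latitude ≈ 40.9 + 1.24 = 42.1°.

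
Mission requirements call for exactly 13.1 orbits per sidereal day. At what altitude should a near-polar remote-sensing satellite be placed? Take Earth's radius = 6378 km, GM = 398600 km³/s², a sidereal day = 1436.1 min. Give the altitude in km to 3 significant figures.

1210 km

Required period T = 86166 / 13.1 = 6577.6 s.
From T = 2π√(a³/μ): a = (μ T²/4π²)^(1/3) = (398600 × 6577.6² / 4π²)^(1/3) = 7588 km.
Altitude h = a − R = 7588 − 6378 = 1210 km.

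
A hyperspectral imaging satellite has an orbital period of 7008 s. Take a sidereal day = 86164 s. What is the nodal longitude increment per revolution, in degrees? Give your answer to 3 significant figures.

29.3°

During one orbit Earth rotates (7008.0 / 86164) × 360° = 29.28°.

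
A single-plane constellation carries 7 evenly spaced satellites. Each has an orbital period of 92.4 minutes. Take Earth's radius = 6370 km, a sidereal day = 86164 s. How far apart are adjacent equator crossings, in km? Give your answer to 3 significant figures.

T = 92.4 min = 5544.0 s.
Single-satellite node shift = (5544.0/86164) × 360° = 23.16°.
With 7 satellites evenly phased, successive equator crossings are 23.16/7 = 3.309° apart.
That is 3.309 × 111.2 = 368 km at the equator.

368 km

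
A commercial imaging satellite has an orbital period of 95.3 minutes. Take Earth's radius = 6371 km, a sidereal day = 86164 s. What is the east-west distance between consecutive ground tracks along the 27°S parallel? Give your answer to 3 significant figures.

2370 km

T = 95.3 min = 5718.0 s.
Node shift per orbit = (5718.0/86164) × 360° = 23.89°.
Equatorial spacing = 23.89 × 111.2 km/° = 2656 km.
At 27° latitude, spacing = 2656 × cos(27°) = 2367 km.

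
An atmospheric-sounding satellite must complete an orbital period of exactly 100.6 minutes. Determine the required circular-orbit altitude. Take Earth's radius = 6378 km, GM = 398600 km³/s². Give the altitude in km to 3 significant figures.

T = 100.6 min = 6036.0 s.
From T = 2π√(a³/μ): a = (μ T²/4π²)^(1/3) = (398600 × 6036.0² / 4π²)^(1/3) = 7165 km.
Altitude h = a − R = 7165 − 6378 = 787 km.

787 km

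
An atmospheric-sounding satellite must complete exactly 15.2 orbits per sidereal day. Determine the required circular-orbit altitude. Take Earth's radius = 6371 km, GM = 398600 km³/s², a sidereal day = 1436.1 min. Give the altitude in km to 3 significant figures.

Required period T = 86166 / 15.2 = 5668.8 s.
From T = 2π√(a³/μ): a = (μ T²/4π²)^(1/3) = (398600 × 5668.8² / 4π²)^(1/3) = 6872 km.
Altitude h = a − R = 6872 − 6371 = 501 km.

501 km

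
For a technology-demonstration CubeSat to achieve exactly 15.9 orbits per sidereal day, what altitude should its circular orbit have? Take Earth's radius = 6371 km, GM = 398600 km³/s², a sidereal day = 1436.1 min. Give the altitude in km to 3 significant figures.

297 km

Required period T = 86166 / 15.9 = 5419.2 s.
From T = 2π√(a³/μ): a = (μ T²/4π²)^(1/3) = (398600 × 5419.2² / 4π²)^(1/3) = 6668 km.
Altitude h = a − R = 6668 − 6371 = 297 km.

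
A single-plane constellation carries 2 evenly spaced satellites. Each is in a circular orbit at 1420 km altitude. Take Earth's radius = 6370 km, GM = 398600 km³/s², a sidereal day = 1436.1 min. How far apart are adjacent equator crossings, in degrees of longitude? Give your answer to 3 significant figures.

Semi-major axis a = 6370 + 1420 = 7790 km. Period T = 2π√(a³/μ) = 2π√(7790³/398600) = 6842.5 s = 114.04 min.
Single-satellite node shift = (6842.5/86166) × 360° = 28.59°.
With 2 satellites evenly phased, successive equator crossings are 28.59/2 = 14.294° apart.

14.3°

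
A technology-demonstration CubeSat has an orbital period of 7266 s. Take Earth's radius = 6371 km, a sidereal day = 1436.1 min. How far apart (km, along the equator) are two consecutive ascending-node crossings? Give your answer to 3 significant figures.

3380 km

During one orbit Earth rotates (7266.0 / 86166) × 360° = 30.36°.
At the equator that is 30.36° × (2π·6371/360) km/° = 30.36 × 111.2 = 3376 km.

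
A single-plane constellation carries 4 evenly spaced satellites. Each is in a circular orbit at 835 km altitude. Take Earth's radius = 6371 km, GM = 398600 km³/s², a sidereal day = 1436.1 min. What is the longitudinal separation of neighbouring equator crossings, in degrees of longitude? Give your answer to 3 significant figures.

6.36°

Semi-major axis a = 6371 + 835 = 7206 km. Period T = 2π√(a³/μ) = 2π√(7206³/398600) = 6087.7 s = 101.46 min.
Single-satellite node shift = (6087.7/86166) × 360° = 25.43°.
With 4 satellites evenly phased, successive equator crossings are 25.43/4 = 6.359° apart.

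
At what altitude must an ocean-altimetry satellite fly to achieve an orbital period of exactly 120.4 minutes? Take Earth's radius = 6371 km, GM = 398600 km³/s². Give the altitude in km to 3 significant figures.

1710 km

T = 120.4 min = 7224.0 s.
From T = 2π√(a³/μ): a = (μ T²/4π²)^(1/3) = (398600 × 7224.0² / 4π²)^(1/3) = 8077 km.
Altitude h = a − R = 8077 − 6371 = 1706 km.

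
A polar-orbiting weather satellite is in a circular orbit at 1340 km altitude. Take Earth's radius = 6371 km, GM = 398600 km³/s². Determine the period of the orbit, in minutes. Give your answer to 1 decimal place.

Semi-major axis a = 6371 + 1340 = 7711 km. Period T = 2π√(a³/μ) = 2π√(7711³/398600) = 6738.7 s = 112.31 min.

112.3 min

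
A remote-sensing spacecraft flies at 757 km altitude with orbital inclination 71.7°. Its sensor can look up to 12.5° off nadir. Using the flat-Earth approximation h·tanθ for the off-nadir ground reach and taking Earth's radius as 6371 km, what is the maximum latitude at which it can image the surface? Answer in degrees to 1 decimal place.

For a prograde orbit the ground track reaches latitude ±i = ±71.7°.
Sensor half-swath on the ground ≈ 757·tan(12.5°) = 168 km = 1.51° of latitude.
Maximum observable latitude ≈ 71.7 + 1.51 = 73.2°.

73.2°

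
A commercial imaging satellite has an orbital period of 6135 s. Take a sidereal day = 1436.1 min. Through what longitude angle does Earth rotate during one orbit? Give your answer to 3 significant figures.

25.6°

During one orbit Earth rotates (6135.0 / 86166) × 360° = 25.63°.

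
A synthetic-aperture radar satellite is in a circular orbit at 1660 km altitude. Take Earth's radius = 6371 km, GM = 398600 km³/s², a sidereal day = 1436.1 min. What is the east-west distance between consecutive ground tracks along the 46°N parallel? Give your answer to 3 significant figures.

Semi-major axis a = 6371 + 1660 = 8031 km. Period T = 2π√(a³/μ) = 2π√(8031³/398600) = 7162.5 s = 119.38 min.
Node shift per orbit = (7162.5/86166) × 360° = 29.92°.
Equatorial spacing = 29.92 × 111.2 km/° = 3327 km.
At 46° latitude, spacing = 3327 × cos(46°) = 2311 km.

2310 km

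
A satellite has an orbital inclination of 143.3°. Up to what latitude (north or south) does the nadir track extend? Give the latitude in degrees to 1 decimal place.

36.7°

Retrograde orbit: the ground track reaches ±(180° − i) = ±(180 − 143.3) = ±36.7°.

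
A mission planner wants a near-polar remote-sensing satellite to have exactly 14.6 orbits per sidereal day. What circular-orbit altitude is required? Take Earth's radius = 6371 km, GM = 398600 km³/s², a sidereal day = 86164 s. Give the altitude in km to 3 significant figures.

Required period T = 86164 / 14.6 = 5901.6 s.
From T = 2π√(a³/μ): a = (μ T²/4π²)^(1/3) = (398600 × 5901.6² / 4π²)^(1/3) = 7058 km.
Altitude h = a − R = 7058 − 6371 = 687 km.

687 km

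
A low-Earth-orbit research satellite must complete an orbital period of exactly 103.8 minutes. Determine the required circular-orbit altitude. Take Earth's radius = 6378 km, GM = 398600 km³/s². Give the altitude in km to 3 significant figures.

T = 103.8 min = 6228.0 s.
From T = 2π√(a³/μ): a = (μ T²/4π²)^(1/3) = (398600 × 6228.0² / 4π²)^(1/3) = 7316 km.
Altitude h = a − R = 7316 − 6378 = 938 km.

938 km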